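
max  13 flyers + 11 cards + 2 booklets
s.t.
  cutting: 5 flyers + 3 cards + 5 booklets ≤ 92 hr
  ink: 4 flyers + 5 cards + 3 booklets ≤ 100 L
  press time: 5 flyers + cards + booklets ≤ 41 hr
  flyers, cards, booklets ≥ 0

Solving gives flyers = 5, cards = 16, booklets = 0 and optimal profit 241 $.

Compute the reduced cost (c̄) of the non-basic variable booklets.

-5

At the optimum: cutting uses 73 of 92 (slack = 19); ink uses 100 of 100 (binding); press time uses 41 of 41 (binding).
By complementary slackness, y = 0 for the non-binding constraint.
From A_Bᵀ y = c: 4·y_ink + 5·y_press time = 13; 5·y_ink + 1·y_press time = 11.
→ y_ink = 2 and y_press time = 1.
Reduced cost of booklets: c₃ − yᵀa₃ = 2 − (2·3 + 1·1) = 2 − 7 = -5.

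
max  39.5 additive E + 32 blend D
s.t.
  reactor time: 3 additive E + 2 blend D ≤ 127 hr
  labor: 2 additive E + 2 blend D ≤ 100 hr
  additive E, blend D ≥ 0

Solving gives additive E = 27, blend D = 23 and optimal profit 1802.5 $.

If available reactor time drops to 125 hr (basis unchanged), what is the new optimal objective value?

1787.5

Both reactor time and labor are binding at x*.
The binding rows give the dual system: 3·y_reactor time + 2·y_labor = 39.5 and 2·y_reactor time + 2·y_labor = 32.
→ y_reactor time = 7.5 and y_labor = 8.5.
Δz = y_reactor time·Δb = 7.5 × (-2) = -15, so new z* = 1802.5 − 15 = 1787.5.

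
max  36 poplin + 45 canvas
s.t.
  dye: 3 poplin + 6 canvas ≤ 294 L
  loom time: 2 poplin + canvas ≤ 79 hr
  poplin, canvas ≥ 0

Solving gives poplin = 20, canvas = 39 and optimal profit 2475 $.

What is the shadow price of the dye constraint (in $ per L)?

6

At the optimum: dye uses 294 of 294 (binding); loom time uses 79 of 79 (binding).
From A_Bᵀ y = c: 3·y_dye + 2·y_loom time = 36; 6·y_dye + 1·y_loom time = 45.
Solving: y_dye = 6, y_loom time = 9.
Shadow price of dye = 6.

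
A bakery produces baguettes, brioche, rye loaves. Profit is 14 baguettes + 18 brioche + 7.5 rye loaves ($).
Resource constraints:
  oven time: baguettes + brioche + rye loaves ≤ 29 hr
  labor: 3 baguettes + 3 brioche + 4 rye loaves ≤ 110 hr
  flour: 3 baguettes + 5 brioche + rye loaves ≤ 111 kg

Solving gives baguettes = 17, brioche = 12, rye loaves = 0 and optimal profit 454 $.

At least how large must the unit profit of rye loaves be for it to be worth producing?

At the optimum: oven time uses 29 of 29 (binding); labor uses 87 of 110 (slack = 23); flour uses 111 of 111 (binding).
By complementary slackness, y = 0 for the non-binding constraint.
The binding rows give the dual system: 1·y_oven time + 3·y_flour = 14 and 1·y_oven time + 5·y_flour = 18.
→ y_oven time = 8 and y_flour = 2.
rye loaves enters the basis when its profit ≥ yᵀa₃ = 8·1 + 2·1 = 10.

10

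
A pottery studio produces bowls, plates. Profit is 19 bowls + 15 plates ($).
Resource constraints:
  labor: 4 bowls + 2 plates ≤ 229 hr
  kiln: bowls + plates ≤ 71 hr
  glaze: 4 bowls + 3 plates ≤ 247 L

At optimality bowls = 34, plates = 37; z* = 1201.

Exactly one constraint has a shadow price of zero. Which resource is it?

labor: 210/229 (slack 19)
kiln: 71/71 (binding)
glaze: 247/247 (binding)
By complementary slackness, a constraint with positive slack has shadow price 0 → labor.

labor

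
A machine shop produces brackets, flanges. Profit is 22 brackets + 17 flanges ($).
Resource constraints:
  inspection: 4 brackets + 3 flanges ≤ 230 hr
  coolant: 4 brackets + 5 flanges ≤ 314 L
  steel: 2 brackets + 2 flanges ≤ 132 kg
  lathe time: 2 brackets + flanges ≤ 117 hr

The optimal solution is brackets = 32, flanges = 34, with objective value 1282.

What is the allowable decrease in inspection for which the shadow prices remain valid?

Binding constraints: inspection, steel. The basis is B = [[4,3],[2,2]] with det 2.
Per unit decrease in inspection, x* moves by d = (-1, 1).
The basis stays optimal until coolant becomes binding; allowable decrease = 16 hr.

16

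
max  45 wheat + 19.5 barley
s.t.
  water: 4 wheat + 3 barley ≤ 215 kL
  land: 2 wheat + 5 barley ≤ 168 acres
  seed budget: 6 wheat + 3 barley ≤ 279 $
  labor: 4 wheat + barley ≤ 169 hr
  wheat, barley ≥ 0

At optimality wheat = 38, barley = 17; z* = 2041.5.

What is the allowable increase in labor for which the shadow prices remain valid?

17

Binding constraints: seed budget, labor. The basis is B = [[6,3],[4,1]] with det -6.
Per unit increase in labor, x* moves by d = (0.5, -1).
The basis stays optimal until barley reaches 0; allowable increase = 17 hr.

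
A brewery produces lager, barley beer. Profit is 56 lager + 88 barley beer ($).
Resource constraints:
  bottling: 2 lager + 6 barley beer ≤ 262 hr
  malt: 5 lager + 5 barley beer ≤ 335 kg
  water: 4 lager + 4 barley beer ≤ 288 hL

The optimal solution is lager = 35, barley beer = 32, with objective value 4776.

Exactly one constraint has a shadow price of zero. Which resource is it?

water

bottling: 262/262 (binding)
malt: 335/335 (binding)
water: 268/288 (slack 20)
By complementary slackness, a constraint with positive slack has shadow price 0 → water.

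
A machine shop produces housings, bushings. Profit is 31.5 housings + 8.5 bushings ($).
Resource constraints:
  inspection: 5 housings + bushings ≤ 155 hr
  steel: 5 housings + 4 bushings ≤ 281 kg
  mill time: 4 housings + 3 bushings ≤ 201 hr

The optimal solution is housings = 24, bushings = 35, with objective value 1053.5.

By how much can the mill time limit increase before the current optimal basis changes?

15.4

Binding constraints: inspection, mill time. The basis is B = [[5,1],[4,3]] with det 11.
Per unit increase in mill time, x* moves by d = (-0.0909, 0.4545).
The basis stays optimal until steel becomes binding; allowable increase = 15.4 hr.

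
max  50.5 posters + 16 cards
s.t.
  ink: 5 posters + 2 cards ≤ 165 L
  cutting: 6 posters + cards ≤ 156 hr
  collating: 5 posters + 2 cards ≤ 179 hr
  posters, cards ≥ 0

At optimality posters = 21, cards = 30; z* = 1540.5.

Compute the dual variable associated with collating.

At the optimum: ink uses 165 of 165 (binding); cutting uses 156 of 156 (binding); collating uses 165 of 179 (slack = 14).
Slack constraints have shadow price 0 (complementary slackness).
The binding rows give the dual system: 5·y_ink + 6·y_cutting = 50.5 and 2·y_ink + 1·y_cutting = 16.
→ y_ink = 6.5 and y_cutting = 3.
Shadow price of collating = 0.

0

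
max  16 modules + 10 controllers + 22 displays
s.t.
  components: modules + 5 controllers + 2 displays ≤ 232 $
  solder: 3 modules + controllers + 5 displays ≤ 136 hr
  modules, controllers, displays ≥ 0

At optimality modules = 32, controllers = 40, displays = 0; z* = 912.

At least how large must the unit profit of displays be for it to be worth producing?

At the optimum: components uses 232 of 232 (binding); solder uses 136 of 136 (binding).
From A_Bᵀ y = c: 1·y_components + 3·y_solder = 16; 5·y_components + 1·y_solder = 10.
→ y_components = 1 and y_solder = 5.
displays enters the basis when its profit ≥ yᵀa₃ = 1·2 + 5·5 = 27.

27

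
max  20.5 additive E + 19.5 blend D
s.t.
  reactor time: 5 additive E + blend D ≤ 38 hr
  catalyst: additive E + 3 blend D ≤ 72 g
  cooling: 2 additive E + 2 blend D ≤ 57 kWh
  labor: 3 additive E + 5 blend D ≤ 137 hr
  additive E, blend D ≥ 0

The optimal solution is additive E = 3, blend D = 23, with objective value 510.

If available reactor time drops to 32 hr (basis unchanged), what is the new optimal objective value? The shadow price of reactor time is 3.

Δb = -6, so new z* = 510 + (3)·(-6) = 510 − 18 = 492.

492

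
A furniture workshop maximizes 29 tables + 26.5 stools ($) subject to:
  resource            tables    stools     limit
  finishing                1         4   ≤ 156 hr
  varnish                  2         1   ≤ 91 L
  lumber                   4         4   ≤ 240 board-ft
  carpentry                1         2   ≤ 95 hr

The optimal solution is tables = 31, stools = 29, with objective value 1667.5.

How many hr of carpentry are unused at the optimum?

6

carpentry used = 1·31 + 2·29 = 89; slack = 95 − 89 = 6.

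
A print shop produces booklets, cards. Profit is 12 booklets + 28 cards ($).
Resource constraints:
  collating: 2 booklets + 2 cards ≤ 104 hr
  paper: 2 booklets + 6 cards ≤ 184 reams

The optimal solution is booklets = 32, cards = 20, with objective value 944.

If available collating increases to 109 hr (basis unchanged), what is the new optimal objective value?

At the optimum: collating uses 104 of 104 (binding); paper uses 184 of 184 (binding).
The binding rows give the dual system: 2·y_collating + 2·y_paper = 12 and 2·y_collating + 6·y_paper = 28.
Solving: y_collating = 2, y_paper = 4.
Δz = y_collating·Δb = 2 × (5) = 10, so new z* = 944 + 10 = 954.

954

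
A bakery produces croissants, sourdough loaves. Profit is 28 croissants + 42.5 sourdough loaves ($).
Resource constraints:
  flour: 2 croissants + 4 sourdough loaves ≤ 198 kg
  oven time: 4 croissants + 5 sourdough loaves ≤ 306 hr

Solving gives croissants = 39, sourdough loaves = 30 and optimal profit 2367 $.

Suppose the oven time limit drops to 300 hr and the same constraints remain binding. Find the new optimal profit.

Both flour and oven time are binding at x*.
Dual feasibility on the basic columns requires 2·y_flour + 4·y_oven time = 28, 4·y_flour + 5·y_oven time = 42.5.
→ y_flour = 5 and y_oven time = 4.5.
Δz = y_oven time·Δb = 4.5 × (-6) = -27, so new z* = 2367 − 27 = 2340.

2340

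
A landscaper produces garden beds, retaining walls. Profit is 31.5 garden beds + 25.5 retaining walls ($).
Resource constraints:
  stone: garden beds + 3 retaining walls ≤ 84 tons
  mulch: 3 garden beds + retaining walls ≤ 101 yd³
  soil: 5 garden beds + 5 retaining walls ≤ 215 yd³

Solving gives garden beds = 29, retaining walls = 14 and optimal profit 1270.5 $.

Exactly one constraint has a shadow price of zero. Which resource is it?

stone: 71/84 (slack 13)
mulch: 101/101 (binding)
soil: 215/215 (binding)
By complementary slackness, a constraint with positive slack has shadow price 0 → stone.

stone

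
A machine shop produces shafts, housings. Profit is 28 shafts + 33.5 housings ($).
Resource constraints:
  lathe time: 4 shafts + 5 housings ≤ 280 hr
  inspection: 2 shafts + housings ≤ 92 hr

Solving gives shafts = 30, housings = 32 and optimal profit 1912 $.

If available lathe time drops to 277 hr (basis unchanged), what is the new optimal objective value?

Check each constraint at x*: lathe time 280/280 (tight); inspection 92/92 (tight).
From A_Bᵀ y = c: 4·y_lathe time + 2·y_inspection = 28; 5·y_lathe time + 1·y_inspection = 33.5.
This yields shadow prices y_lathe time = 6.5, y_inspection = 1.
Δz = y_lathe time·Δb = 6.5 × (-3) = -19.5, so new z* = 1912 − 19.5 = 1892.5.

1892.5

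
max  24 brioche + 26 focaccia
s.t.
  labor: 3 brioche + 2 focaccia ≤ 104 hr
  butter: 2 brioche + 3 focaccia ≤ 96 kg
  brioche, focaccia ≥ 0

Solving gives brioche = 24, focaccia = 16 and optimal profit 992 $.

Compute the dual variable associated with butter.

6

Both labor and butter are binding at x*.
Dual feasibility on the basic columns requires 3·y_labor + 2·y_butter = 24, 2·y_labor + 3·y_butter = 26.
This yields shadow prices y_labor = 4, y_butter = 6.
Shadow price of butter = 6.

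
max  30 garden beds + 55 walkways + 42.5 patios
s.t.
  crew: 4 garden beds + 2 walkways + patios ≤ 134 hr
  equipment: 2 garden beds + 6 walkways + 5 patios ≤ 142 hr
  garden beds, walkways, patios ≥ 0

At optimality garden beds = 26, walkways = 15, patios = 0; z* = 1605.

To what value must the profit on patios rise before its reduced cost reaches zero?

Both crew and equipment are binding at x*.
The binding rows give the dual system: 4·y_crew + 2·y_equipment = 30 and 2·y_crew + 6·y_equipment = 55.
Solving: y_crew = 3.5, y_equipment = 8.
patios enters the basis when its profit ≥ yᵀa₃ = 3.5·1 + 8·5 = 43.5.

43.5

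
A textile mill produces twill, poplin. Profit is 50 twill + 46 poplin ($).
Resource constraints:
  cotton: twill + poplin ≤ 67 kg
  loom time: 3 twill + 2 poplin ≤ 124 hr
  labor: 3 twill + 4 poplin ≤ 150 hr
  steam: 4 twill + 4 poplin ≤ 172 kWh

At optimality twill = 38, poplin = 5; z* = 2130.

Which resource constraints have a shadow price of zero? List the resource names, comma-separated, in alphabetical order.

cotton, labor

cotton: 43/67 (slack 24)
loom time: 124/124 (binding)
labor: 134/150 (slack 16)
steam: 172/172 (binding)
By complementary slackness, a constraint with positive slack has shadow price 0 → cotton, labor.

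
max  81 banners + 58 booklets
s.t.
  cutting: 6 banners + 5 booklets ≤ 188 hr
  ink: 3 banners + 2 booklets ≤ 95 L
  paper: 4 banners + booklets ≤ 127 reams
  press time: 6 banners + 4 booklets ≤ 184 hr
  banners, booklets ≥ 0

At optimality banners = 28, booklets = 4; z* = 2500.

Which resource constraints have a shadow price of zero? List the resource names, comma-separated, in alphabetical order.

cutting: 188/188 (binding)
ink: 92/95 (slack 3)
paper: 116/127 (slack 11)
press time: 184/184 (binding)
By complementary slackness, a constraint with positive slack has shadow price 0 → ink, paper.

ink, paper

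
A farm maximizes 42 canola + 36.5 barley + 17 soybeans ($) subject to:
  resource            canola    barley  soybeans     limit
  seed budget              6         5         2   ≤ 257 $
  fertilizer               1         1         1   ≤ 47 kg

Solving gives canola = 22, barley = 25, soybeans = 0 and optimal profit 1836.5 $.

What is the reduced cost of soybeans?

-3

Check each constraint at x*: seed budget 257/257 (tight); fertilizer 47/47 (tight).
From A_Bᵀ y = c: 6·y_seed budget + 1·y_fertilizer = 42; 5·y_seed budget + 1·y_fertilizer = 36.5.
Solving: y_seed budget = 5.5, y_fertilizer = 9.
Reduced cost of soybeans: c₃ − yᵀa₃ = 17 − (5.5·2 + 9·1) = 17 − 20 = -3.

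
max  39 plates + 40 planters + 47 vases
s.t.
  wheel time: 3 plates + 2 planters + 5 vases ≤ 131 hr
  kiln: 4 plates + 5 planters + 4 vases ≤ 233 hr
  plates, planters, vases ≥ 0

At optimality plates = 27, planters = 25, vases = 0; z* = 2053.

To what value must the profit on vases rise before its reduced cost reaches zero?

Both wheel time and kiln are binding at x*.
The binding rows give the dual system: 3·y_wheel time + 4·y_kiln = 39 and 2·y_wheel time + 5·y_kiln = 40.
→ y_wheel time = 5 and y_kiln = 6.
vases enters the basis when its profit ≥ yᵀa₃ = 5·5 + 6·4 = 49.

49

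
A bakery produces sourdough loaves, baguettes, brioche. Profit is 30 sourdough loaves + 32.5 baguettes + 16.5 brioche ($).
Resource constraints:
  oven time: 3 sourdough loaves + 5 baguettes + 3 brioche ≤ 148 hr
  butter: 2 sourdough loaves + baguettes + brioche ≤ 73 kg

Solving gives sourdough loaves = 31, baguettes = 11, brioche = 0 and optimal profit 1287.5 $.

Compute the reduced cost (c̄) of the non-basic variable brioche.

Check each constraint at x*: oven time 148/148 (tight); butter 73/73 (tight).
The binding rows give the dual system: 3·y_oven time + 2·y_butter = 30 and 5·y_oven time + 1·y_butter = 32.5.
Solving: y_oven time = 5, y_butter = 7.5.
Reduced cost of brioche: c₃ − yᵀa₃ = 16.5 − (5·3 + 7.5·1) = 16.5 − 22.5 = -6.

-6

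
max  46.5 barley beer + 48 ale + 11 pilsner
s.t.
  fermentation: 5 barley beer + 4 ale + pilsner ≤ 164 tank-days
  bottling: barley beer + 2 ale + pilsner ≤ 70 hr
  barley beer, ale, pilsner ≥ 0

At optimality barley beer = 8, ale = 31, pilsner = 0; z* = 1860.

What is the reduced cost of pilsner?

At the optimum: fermentation uses 164 of 164 (binding); bottling uses 70 of 70 (binding).
Dual feasibility on the basic columns requires 5·y_fermentation + 1·y_bottling = 46.5, 4·y_fermentation + 2·y_bottling = 48.
→ y_fermentation = 7.5 and y_bottling = 9.
Reduced cost of pilsner: c₃ − yᵀa₃ = 11 − (7.5·1 + 9·1) = 11 − 16.5 = -5.5.

-5.5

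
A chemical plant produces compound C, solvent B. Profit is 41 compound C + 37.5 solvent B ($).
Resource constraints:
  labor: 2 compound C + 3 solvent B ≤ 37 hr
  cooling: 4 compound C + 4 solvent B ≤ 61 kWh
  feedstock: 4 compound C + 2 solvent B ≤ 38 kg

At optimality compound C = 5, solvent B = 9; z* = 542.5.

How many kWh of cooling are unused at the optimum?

cooling used = 4·5 + 4·9 = 56; slack = 61 − 56 = 5.

5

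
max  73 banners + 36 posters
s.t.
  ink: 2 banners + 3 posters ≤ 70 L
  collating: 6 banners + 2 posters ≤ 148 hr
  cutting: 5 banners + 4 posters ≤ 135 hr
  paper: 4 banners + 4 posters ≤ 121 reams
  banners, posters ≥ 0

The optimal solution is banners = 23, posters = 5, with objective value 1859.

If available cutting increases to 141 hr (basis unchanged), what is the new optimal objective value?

1889

Check each constraint at x*: ink 61/70 (slack 9); collating 148/148 (tight); cutting 135/135 (tight); paper 112/121 (slack 9).
Slack constraints have shadow price 0 (complementary slackness).
Dual feasibility on the basic columns requires 6·y_collating + 5·y_cutting = 73, 2·y_collating + 4·y_cutting = 36.
Solving: y_collating = 8, y_cutting = 5.
Δz = y_cutting·Δb = 5 × (6) = 30, so new z* = 1859 + 30 = 1889.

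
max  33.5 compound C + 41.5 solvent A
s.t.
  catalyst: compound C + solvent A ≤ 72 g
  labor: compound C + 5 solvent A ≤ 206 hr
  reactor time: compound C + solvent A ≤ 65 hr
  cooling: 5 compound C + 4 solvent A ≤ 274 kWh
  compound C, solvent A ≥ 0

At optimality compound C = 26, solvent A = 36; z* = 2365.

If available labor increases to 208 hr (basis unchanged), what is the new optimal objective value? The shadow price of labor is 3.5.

2372

Δb = 2, so new z* = 2365 + (3.5)·(2) = 2365 + 7 = 2372.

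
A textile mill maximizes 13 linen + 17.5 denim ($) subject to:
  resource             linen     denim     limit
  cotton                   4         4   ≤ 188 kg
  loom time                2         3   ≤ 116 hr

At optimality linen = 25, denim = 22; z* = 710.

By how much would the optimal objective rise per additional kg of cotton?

At the optimum: cotton uses 188 of 188 (binding); loom time uses 116 of 116 (binding).
Dual feasibility on the basic columns requires 4·y_cotton + 2·y_loom time = 13, 4·y_cotton + 3·y_loom time = 17.5.
Solving: y_cotton = 1, y_loom time = 4.5.
Shadow price of cotton = 1.

1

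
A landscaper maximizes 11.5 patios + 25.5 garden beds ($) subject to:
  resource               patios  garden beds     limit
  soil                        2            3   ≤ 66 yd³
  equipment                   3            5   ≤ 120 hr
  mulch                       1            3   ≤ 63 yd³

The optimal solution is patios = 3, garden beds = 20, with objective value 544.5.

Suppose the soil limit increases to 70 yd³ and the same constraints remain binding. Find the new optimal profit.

Check each constraint at x*: soil 66/66 (tight); equipment 109/120 (slack 11); mulch 63/63 (tight).
Since equipment is not tight, its dual is 0.
Dual feasibility on the basic columns requires 2·y_soil + 1·y_mulch = 11.5, 3·y_soil + 3·y_mulch = 25.5.
Solving: y_soil = 3, y_mulch = 5.5.
Δz = y_soil·Δb = 3 × (4) = 12, so new z* = 544.5 + 12 = 556.5.

556.5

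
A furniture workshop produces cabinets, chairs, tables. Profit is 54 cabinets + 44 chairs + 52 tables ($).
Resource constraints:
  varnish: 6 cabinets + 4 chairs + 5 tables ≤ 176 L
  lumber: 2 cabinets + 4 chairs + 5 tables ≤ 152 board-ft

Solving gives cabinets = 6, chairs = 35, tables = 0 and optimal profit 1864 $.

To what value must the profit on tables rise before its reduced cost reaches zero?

At the optimum: varnish uses 176 of 176 (binding); lumber uses 152 of 152 (binding).
From A_Bᵀ y = c: 6·y_varnish + 2·y_lumber = 54; 4·y_varnish + 4·y_lumber = 44.
This yields shadow prices y_varnish = 8, y_lumber = 3.
tables enters the basis when its profit ≥ yᵀa₃ = 8·5 + 3·5 = 55.

55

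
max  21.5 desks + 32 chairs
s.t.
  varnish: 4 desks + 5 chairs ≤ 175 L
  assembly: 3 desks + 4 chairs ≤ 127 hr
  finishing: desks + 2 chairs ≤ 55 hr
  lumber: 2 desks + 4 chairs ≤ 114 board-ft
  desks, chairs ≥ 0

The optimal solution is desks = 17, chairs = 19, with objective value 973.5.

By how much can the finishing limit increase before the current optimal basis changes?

Binding constraints: assembly, finishing. The basis is B = [[3,4],[1,2]] with det 2.
Per unit increase in finishing, x* moves by d = (-2, 1.5).
The basis stays optimal until lumber becomes binding; allowable increase = 2 hr.

2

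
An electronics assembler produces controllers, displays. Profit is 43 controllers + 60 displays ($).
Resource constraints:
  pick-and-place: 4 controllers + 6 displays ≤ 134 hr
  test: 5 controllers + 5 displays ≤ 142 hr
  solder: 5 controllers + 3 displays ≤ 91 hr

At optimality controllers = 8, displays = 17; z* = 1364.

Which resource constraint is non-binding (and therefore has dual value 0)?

test

pick-and-place: 134/134 (binding)
test: 125/142 (slack 17)
solder: 91/91 (binding)
By complementary slackness, a constraint with positive slack has shadow price 0 → test.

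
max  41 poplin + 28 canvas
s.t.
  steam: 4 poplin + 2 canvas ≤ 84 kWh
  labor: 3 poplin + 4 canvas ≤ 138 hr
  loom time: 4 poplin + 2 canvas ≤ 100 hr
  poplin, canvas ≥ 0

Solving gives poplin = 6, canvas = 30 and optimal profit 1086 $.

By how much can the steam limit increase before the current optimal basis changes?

16

Binding constraints: steam, labor. The basis is B = [[4,2],[3,4]] with det 10.
Per unit increase in steam, x* moves by d = (0.4, -0.3).
The basis stays optimal until loom time becomes binding; allowable increase = 16 kWh.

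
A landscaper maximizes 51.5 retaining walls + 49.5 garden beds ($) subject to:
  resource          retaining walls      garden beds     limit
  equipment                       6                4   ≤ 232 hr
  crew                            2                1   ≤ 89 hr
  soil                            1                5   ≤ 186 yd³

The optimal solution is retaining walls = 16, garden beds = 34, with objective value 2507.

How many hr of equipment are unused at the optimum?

0

equipment used = 6·16 + 4·34 = 232; slack = 232 − 232 = 0.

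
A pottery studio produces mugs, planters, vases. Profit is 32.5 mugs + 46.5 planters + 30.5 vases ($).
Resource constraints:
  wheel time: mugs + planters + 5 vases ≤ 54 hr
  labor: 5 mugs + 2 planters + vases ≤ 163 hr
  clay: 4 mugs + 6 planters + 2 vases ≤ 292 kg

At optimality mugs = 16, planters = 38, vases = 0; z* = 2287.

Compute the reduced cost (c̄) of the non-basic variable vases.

-6

Binding: wheel time and clay. Non-binding: labor (7 unused).
Since labor is not tight, its dual is 0.
Dual feasibility on the basic columns requires 1·y_wheel time + 4·y_clay = 32.5, 1·y_wheel time + 6·y_clay = 46.5.
Solving: y_wheel time = 4.5, y_clay = 7.
Reduced cost of vases: c₃ − yᵀa₃ = 30.5 − (4.5·5 + 7·2) = 30.5 − 36.5 = -6.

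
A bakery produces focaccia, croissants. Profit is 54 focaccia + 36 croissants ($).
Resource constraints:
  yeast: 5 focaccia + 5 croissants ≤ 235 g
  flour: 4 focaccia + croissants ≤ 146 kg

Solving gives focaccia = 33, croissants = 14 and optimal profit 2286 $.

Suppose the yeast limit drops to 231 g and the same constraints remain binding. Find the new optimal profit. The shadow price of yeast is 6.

Δb = -4, so new z* = 2286 + (6)·(-4) = 2286 − 24 = 2262.

2262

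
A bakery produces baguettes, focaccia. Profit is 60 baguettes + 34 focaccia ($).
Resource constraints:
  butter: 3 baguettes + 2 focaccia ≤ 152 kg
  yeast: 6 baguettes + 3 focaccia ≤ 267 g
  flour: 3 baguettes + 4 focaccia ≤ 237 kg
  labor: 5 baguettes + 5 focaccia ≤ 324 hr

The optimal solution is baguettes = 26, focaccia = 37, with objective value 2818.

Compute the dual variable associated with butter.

Check each constraint at x*: butter 152/152 (tight); yeast 267/267 (tight); flour 226/237 (slack 11); labor 315/324 (slack 9).
Since flour, labor are not tight, their duals are 0.
From A_Bᵀ y = c: 3·y_butter + 6·y_yeast = 60; 2·y_butter + 3·y_yeast = 34.
→ y_butter = 8 and y_yeast = 6.
Shadow price of butter = 8.

8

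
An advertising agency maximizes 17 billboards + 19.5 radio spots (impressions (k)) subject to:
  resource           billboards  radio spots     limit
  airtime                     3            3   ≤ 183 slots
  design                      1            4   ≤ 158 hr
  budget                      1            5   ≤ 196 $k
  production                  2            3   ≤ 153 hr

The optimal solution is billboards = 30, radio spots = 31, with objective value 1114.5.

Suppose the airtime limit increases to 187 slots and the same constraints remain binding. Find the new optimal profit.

At the optimum: airtime uses 183 of 183 (binding); design uses 154 of 158 (slack = 4); budget uses 185 of 196 (slack = 11); production uses 153 of 153 (binding).
Since design, budget are not tight, their duals are 0.
From A_Bᵀ y = c: 3·y_airtime + 2·y_production = 17; 3·y_airtime + 3·y_production = 19.5.
→ y_airtime = 4 and y_production = 2.5.
Δz = y_airtime·Δb = 4 × (4) = 16, so new z* = 1114.5 + 16 = 1130.5.

1130.5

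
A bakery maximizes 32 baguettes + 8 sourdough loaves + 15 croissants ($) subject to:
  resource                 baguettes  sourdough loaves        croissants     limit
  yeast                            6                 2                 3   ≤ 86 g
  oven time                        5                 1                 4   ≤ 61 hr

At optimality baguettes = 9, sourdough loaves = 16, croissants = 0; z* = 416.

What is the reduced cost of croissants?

Both yeast and oven time are binding at x*.
The binding rows give the dual system: 6·y_yeast + 5·y_oven time = 32 and 2·y_yeast + 1·y_oven time = 8.
Solving: y_yeast = 2, y_oven time = 4.
Reduced cost of croissants: c₃ − yᵀa₃ = 15 − (2·3 + 4·4) = 15 − 22 = -7.

-7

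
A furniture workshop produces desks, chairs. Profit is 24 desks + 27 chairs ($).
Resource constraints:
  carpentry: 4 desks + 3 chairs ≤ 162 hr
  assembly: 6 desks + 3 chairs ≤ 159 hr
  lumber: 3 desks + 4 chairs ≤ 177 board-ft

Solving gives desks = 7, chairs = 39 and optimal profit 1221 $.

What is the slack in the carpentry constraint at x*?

carpentry used = 4·7 + 3·39 = 145; slack = 162 − 145 = 17.

17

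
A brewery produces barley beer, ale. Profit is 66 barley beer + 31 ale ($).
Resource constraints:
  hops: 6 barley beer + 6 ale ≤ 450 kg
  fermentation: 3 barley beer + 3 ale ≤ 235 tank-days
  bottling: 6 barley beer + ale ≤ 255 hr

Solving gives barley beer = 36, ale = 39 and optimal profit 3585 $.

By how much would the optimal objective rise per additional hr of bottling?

7

At the optimum: hops uses 450 of 450 (binding); fermentation uses 225 of 235 (slack = 10); bottling uses 255 of 255 (binding).
Since fermentation is not tight, its dual is 0.
From A_Bᵀ y = c: 6·y_hops + 6·y_bottling = 66; 6·y_hops + 1·y_bottling = 31.
This yields shadow prices y_hops = 4, y_bottling = 7.
Shadow price of bottling = 7.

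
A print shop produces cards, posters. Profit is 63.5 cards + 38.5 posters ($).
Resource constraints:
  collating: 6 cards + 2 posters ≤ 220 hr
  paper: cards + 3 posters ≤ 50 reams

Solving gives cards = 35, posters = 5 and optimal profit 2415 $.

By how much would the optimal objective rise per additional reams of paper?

Check each constraint at x*: collating 220/220 (tight); paper 50/50 (tight).
Dual feasibility on the basic columns requires 6·y_collating + 1·y_paper = 63.5, 2·y_collating + 3·y_paper = 38.5.
Solving: y_collating = 9.5, y_paper = 6.5.
Shadow price of paper = 6.5.

6.5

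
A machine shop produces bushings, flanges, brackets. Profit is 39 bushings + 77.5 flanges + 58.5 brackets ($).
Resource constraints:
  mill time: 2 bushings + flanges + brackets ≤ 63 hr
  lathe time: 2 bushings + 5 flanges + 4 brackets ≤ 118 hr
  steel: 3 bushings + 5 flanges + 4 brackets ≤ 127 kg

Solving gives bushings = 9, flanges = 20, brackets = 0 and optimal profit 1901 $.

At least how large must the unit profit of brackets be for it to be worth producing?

Check each constraint at x*: mill time 38/63 (slack 25); lathe time 118/118 (tight); steel 127/127 (tight).
Since mill time is not tight, its dual is 0.
The binding rows give the dual system: 2·y_lathe time + 3·y_steel = 39 and 5·y_lathe time + 5·y_steel = 77.5.
Solving: y_lathe time = 7.5, y_steel = 8.
brackets enters the basis when its profit ≥ yᵀa₃ = 7.5·4 + 8·4 = 62.

62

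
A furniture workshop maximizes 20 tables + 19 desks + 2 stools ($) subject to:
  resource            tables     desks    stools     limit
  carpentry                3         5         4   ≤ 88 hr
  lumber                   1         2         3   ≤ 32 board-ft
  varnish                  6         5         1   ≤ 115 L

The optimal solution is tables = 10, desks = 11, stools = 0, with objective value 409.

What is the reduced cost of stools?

Check each constraint at x*: carpentry 85/88 (slack 3); lumber 32/32 (tight); varnish 115/115 (tight).
By complementary slackness, y = 0 for the non-binding constraint.
From A_Bᵀ y = c: 1·y_lumber + 6·y_varnish = 20; 2·y_lumber + 5·y_varnish = 19.
→ y_lumber = 2 and y_varnish = 3.
Reduced cost of stools: c₃ − yᵀa₃ = 2 − (2·3 + 3·1) = 2 − 9 = -7.

-7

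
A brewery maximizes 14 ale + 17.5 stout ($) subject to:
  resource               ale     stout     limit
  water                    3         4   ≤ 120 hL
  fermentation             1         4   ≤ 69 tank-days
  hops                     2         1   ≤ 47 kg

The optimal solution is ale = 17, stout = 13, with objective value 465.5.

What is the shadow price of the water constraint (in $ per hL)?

0

At the optimum: water uses 103 of 120 (slack = 17); fermentation uses 69 of 69 (binding); hops uses 47 of 47 (binding).
Since water is not tight, its dual is 0.
From A_Bᵀ y = c: 1·y_fermentation + 2·y_hops = 14; 4·y_fermentation + 1·y_hops = 17.5.
Solving: y_fermentation = 3, y_hops = 5.5.
Shadow price of water = 0.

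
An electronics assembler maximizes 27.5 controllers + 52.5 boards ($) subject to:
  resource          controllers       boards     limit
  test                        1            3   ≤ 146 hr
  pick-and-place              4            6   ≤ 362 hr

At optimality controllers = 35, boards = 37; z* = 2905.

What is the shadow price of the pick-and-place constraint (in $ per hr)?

5

Check each constraint at x*: test 146/146 (tight); pick-and-place 362/362 (tight).
From A_Bᵀ y = c: 1·y_test + 4·y_pick-and-place = 27.5; 3·y_test + 6·y_pick-and-place = 52.5.
This yields shadow prices y_test = 7.5, y_pick-and-place = 5.
Shadow price of pick-and-place = 5.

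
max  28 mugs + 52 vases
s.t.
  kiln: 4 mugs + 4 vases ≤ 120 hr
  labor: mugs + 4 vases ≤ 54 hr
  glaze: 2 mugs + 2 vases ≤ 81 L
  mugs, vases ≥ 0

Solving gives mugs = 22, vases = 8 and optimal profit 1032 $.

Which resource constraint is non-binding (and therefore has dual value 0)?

kiln: 120/120 (binding)
labor: 54/54 (binding)
glaze: 60/81 (slack 21)
By complementary slackness, a constraint with positive slack has shadow price 0 → glaze.

glaze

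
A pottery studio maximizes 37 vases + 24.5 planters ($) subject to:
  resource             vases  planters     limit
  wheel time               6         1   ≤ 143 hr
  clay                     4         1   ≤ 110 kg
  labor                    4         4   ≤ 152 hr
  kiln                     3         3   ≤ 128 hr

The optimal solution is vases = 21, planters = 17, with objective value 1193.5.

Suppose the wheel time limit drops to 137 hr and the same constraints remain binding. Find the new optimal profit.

At the optimum: wheel time uses 143 of 143 (binding); clay uses 101 of 110 (slack = 9); labor uses 152 of 152 (binding); kiln uses 114 of 128 (slack = 14).
Since clay, kiln are not tight, their duals are 0.
The binding rows give the dual system: 6·y_wheel time + 4·y_labor = 37 and 1·y_wheel time + 4·y_labor = 24.5.
This yields shadow prices y_wheel time = 2.5, y_labor = 5.5.
Δz = y_wheel time·Δb = 2.5 × (-6) = -15, so new z* = 1193.5 − 15 = 1178.5.

1178.5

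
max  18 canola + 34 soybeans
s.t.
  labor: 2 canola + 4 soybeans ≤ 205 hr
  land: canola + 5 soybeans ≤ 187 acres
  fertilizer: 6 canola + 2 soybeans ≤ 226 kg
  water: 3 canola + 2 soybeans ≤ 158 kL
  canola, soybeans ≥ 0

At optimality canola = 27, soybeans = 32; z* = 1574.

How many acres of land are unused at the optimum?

land used = 1·27 + 5·32 = 187; slack = 187 − 187 = 0.

0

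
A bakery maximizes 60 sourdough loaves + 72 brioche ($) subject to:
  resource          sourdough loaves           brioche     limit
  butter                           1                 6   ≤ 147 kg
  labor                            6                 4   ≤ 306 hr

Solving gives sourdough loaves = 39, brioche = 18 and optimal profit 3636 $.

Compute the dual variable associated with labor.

9

At the optimum: butter uses 147 of 147 (binding); labor uses 306 of 306 (binding).
Dual feasibility on the basic columns requires 1·y_butter + 6·y_labor = 60, 6·y_butter + 4·y_labor = 72.
This yields shadow prices y_butter = 6, y_labor = 9.
Shadow price of labor = 9.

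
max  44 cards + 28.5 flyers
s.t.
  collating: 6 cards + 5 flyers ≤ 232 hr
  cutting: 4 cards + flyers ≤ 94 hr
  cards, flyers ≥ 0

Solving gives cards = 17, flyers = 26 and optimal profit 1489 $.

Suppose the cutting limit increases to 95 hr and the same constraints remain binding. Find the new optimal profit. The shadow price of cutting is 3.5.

Δb = 1, so new z* = 1489 + (3.5)·(1) = 1489 + 3.5 = 1492.5.

1492.5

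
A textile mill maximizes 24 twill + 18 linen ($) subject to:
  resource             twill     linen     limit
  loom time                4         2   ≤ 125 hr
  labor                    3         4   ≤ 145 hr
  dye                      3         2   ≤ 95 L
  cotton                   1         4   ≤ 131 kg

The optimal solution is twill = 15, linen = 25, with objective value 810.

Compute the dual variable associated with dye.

7

At the optimum: loom time uses 110 of 125 (slack = 15); labor uses 145 of 145 (binding); dye uses 95 of 95 (binding); cotton uses 115 of 131 (slack = 16).
Slack constraints have shadow price 0 (complementary slackness).
Dual feasibility on the basic columns requires 3·y_labor + 3·y_dye = 24, 4·y_labor + 2·y_dye = 18.
→ y_labor = 1 and y_dye = 7.
Shadow price of dye = 7.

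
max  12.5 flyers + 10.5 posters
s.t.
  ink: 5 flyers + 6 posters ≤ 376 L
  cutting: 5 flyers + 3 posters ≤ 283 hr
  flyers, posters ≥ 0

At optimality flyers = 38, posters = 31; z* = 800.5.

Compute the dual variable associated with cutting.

1.5

At the optimum: ink uses 376 of 376 (binding); cutting uses 283 of 283 (binding).
From A_Bᵀ y = c: 5·y_ink + 5·y_cutting = 12.5; 6·y_ink + 3·y_cutting = 10.5.
→ y_ink = 1 and y_cutting = 1.5.
Shadow price of cutting = 1.5.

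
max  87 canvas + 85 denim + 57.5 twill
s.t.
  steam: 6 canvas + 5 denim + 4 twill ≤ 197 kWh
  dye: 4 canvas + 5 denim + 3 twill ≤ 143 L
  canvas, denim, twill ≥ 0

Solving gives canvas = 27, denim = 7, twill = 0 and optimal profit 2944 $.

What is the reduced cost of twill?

-3

Both steam and dye are binding at x*.
From A_Bᵀ y = c: 6·y_steam + 4·y_dye = 87; 5·y_steam + 5·y_dye = 85.
This yields shadow prices y_steam = 9.5, y_dye = 7.5.
Reduced cost of twill: c₃ − yᵀa₃ = 57.5 − (9.5·4 + 7.5·3) = 57.5 − 60.5 = -3.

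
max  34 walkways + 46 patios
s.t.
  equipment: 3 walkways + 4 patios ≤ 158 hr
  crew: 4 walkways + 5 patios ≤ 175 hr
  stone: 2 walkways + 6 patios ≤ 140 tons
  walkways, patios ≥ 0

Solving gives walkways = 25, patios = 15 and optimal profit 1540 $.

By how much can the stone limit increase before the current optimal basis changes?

70

Binding constraints: crew, stone. The basis is B = [[4,5],[2,6]] with det 14.
Per unit increase in stone, x* moves by d = (-0.3571, 0.2857).
The basis stays optimal until walkways reaches 0; allowable increase = 70 tons.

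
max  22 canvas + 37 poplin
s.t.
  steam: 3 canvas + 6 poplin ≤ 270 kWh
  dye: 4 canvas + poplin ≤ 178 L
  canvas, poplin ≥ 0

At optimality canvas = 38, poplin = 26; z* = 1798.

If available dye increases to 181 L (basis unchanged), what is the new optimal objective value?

1801

Check each constraint at x*: steam 270/270 (tight); dye 178/178 (tight).
The binding rows give the dual system: 3·y_steam + 4·y_dye = 22 and 6·y_steam + 1·y_dye = 37.
→ y_steam = 6 and y_dye = 1.
Δz = y_dye·Δb = 1 × (3) = 3, so new z* = 1798 + 3 = 1801.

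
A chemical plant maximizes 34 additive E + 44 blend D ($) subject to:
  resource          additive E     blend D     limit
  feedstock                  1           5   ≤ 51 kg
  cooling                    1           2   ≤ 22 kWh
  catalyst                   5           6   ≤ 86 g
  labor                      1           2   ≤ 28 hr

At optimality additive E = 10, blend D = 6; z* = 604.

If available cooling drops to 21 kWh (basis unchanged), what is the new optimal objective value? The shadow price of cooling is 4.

600

Δb = -1, so new z* = 604 + (4)·(-1) = 604 − 4 = 600.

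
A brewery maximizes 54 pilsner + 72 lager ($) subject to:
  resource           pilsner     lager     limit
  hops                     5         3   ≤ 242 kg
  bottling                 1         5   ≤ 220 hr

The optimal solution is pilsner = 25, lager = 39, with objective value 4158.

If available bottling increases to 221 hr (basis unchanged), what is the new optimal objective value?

Check each constraint at x*: hops 242/242 (tight); bottling 220/220 (tight).
From A_Bᵀ y = c: 5·y_hops + 1·y_bottling = 54; 3·y_hops + 5·y_bottling = 72.
Solving: y_hops = 9, y_bottling = 9.
Δz = y_bottling·Δb = 9 × (1) = 9, so new z* = 4158 + 9 = 4167.

4167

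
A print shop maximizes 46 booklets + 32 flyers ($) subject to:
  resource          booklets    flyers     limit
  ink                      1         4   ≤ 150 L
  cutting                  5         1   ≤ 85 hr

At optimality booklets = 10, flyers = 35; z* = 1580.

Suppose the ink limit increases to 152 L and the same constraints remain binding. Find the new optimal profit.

Both ink and cutting are binding at x*.
The binding rows give the dual system: 1·y_ink + 5·y_cutting = 46 and 4·y_ink + 1·y_cutting = 32.
Solving: y_ink = 6, y_cutting = 8.
Δz = y_ink·Δb = 6 × (2) = 12, so new z* = 1580 + 12 = 1592.

1592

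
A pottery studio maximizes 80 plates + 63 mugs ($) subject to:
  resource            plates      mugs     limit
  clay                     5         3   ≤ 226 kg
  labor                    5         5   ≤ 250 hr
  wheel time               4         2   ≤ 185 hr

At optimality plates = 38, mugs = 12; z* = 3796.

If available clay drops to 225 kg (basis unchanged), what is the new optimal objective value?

3787.5

Binding: clay and labor. Non-binding: wheel time (9 unused).
Slack constraints have shadow price 0 (complementary slackness).
The binding rows give the dual system: 5·y_clay + 5·y_labor = 80 and 3·y_clay + 5·y_labor = 63.
This yields shadow prices y_clay = 8.5, y_labor = 7.5.
Δz = y_clay·Δb = 8.5 × (-1) = -8.5, so new z* = 3796 − 8.5 = 3787.5.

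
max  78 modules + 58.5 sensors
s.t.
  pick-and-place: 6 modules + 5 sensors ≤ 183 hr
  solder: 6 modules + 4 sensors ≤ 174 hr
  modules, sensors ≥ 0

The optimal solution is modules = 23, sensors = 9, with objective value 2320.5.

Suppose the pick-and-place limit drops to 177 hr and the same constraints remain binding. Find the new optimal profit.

2281.5

Check each constraint at x*: pick-and-place 183/183 (tight); solder 174/174 (tight).
From A_Bᵀ y = c: 6·y_pick-and-place + 6·y_solder = 78; 5·y_pick-and-place + 4·y_solder = 58.5.
This yields shadow prices y_pick-and-place = 6.5, y_solder = 6.5.
Δz = y_pick-and-place·Δb = 6.5 × (-6) = -39, so new z* = 2320.5 − 39 = 2281.5.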